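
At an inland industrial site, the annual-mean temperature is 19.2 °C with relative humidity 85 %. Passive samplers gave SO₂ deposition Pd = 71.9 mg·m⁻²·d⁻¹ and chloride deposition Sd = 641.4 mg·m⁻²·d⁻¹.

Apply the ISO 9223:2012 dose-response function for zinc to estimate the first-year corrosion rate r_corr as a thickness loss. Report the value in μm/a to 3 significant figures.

r_corr = 9.23 μm/a

zinc: temperature factor f = -0.071·(9.2) = -0.6532
  SO₂ term: 0.0129·71.9^0.44·exp(0.046·85-0.6532) = 2.198
  Cl⁻ term: 0.0175·641.4^0.57·exp(0.008·85+0.085·19.2) = 7.034
  r_corr = 2.198 + 7.034 = 9.231 μm/a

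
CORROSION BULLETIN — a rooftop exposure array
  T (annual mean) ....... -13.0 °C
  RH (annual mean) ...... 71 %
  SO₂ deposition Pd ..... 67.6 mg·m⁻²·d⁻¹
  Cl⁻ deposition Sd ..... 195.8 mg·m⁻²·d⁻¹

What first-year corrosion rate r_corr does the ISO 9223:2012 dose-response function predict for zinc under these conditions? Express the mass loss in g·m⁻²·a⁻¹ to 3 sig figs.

zinc: f(T) = +0.038·(T−10) [T≤10 °C] = -0.8740
  sulphur-dioxide contribution → 0.9007 μm/a
  chloride contribution → 0.2071 μm/a
  ⇒ r_corr(zinc) = 1.108 μm/a
Convert to mass loss: 1.108 μm/a × 7.14 g/cm³ = 7.91 g·m⁻²·a⁻¹

r_corr = 7.91 g·m⁻²·a⁻¹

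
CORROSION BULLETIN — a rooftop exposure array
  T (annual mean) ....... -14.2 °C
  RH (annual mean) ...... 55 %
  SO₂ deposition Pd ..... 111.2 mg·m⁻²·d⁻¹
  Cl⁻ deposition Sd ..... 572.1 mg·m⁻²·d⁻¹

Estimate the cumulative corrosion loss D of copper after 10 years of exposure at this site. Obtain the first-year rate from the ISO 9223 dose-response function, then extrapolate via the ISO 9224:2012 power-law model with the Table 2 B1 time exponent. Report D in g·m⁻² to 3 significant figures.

copper: temperature factor f = +0.126·(-24.2) = -3.0492
  sulphur-dioxide contribution → 0.02194 μm/a
  chloride contribution → 0.2056 μm/a
  ⇒ r_corr(copper) = 0.2275 μm/a
Long-term exponent b (ISO 9224 Table 2, B1) = 0.667
  D(10) = 0.2275 × 10^0.667 = 0.2275 × 4.645 = 1.057 μm
  Mass loss = 1.057 μm × 8.96 g/cm³ = 9.469 g·m⁻²

D(10) = 9.47 g·m⁻²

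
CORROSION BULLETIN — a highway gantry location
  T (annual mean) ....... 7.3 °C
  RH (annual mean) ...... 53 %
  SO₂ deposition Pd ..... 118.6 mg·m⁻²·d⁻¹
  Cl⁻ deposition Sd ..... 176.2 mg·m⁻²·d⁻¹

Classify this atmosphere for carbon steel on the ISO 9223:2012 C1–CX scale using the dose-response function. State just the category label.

carbon steel: f(T) = +0.150·(T−10) [T≤10 °C] = -0.4050
  SO₂ term: 1.77·118.6^0.52·exp(0.02·53-0.4050) = 40.83
  Cl⁻ term: 0.102·176.2^0.62·exp(0.033·53+0.04·7.3) = 19.39
  r_corr = 40.83 + 19.39 = 60.22 μm/a
ISO 9223 Table 2 (carbon steel): 50 < 60.2 ≤ 80 μm/a ⇒ C4

C4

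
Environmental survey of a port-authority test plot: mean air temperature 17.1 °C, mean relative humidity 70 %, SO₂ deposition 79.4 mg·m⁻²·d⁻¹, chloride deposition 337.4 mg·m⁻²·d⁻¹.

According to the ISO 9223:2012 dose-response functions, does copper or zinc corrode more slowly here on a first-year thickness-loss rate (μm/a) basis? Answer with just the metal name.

copper

copper: T>10 °C ⇒ hinge -0.080·(17.1−10) = -0.5680
  SO₂ term: 0.0053·79.4^0.26·exp(0.059·70-0.5680) = 0.5824
  Sd branch = 0.01025·Sd^0.27·e^(0.036·RH+0.049·T) = 1.418 μm/a
  sum: 0.5824 + 1.418 → r_corr = 2 μm/a
zinc: f(T) = -0.071·(T−10) [T>10 °C] = -0.5041
  Pd branch = 0.0129·Pd^0.44·e^(0.046·RH+f) = 1.337 μm/a
  Sd branch = 0.0175·Sd^0.57·e^(0.008·RH+0.085·T) = 3.619 μm/a
  r_corr = 1.337 + 3.619 = 4.955 μm/a
Ordering by μm/a: zinc (4.96) > copper (2)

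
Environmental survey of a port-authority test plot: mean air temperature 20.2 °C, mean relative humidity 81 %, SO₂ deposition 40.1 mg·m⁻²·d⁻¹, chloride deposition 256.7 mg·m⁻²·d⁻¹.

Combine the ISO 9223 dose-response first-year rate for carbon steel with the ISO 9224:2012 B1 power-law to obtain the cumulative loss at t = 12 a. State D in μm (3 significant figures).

carbon steel: f(T) = -0.054·(T−10) [T>10 °C] = -0.5508
  SO₂ term: 1.77·40.1^0.52·exp(0.02·81-0.5508) = 35.15
  Sd branch = 0.102·Sd^0.62·e^(0.033·RH+0.04·T) = 103.3 μm/a
  sum: 35.15 + 103.3 → r_corr = 138.5 μm/a
Long-term exponent b (ISO 9224 Table 2, B1) = 0.523
  D(12) = 138.5 × 12^0.523 = 138.5 × 3.668 = 507.9 μm

D(12) = 508 μm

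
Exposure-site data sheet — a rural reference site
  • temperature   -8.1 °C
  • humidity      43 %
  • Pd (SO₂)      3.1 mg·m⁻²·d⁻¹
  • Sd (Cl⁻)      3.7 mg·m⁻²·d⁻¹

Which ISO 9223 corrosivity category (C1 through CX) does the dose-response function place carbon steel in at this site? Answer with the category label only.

C1

carbon steel: T≤10 °C ⇒ hinge +0.150·(-8.1−10) = -2.7150
  Pd branch = 1.77·Pd^0.52·e^(0.02·RH+f) = 0.4987 μm/a
  Sd branch = 0.102·Sd^0.62·e^(0.033·RH+0.04·T) = 0.6862 μm/a
  r_corr = 0.4987 + 0.6862 = 1.185 μm/a
1.18 μm/a falls in (0, 1.3] for carbon steel → category C1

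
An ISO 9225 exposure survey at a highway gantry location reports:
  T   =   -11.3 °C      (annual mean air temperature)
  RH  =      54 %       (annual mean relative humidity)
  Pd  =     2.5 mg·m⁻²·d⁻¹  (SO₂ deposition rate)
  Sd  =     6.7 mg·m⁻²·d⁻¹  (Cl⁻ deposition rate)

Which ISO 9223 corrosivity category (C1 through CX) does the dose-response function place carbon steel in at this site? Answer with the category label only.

carbon steel: T≤10 °C ⇒ hinge +0.150·(-11.3−10) = -3.1950
  Pd branch = 1.77·Pd^0.52·e^(0.02·RH+f) = 0.3439 μm/a
  Cl⁻ term: 0.102·6.7^0.62·exp(0.033·54+0.04·-11.3) = 1.254
  r_corr = 0.3439 + 1.254 = 1.598 μm/a
1.6 μm/a falls in (1.3, 25] for carbon steel → category C2

C2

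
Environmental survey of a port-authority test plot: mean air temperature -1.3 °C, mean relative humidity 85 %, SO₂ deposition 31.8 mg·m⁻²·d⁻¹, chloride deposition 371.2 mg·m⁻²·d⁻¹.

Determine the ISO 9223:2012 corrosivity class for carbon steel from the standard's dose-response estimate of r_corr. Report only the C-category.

carbon steel: temperature factor f = +0.150·(-11.3) = -1.6950
  Pd branch = 1.77·Pd^0.52·e^(0.02·RH+f) = 10.75 μm/a
  Sd branch = 0.102·Sd^0.62·e^(0.033·RH+0.04·T) = 62.71 μm/a
  sum: 10.75 + 62.71 → r_corr = 73.46 μm/a
ISO 9223 Table 2 (carbon steel): 50 < 73.5 ≤ 80 μm/a ⇒ C4

C4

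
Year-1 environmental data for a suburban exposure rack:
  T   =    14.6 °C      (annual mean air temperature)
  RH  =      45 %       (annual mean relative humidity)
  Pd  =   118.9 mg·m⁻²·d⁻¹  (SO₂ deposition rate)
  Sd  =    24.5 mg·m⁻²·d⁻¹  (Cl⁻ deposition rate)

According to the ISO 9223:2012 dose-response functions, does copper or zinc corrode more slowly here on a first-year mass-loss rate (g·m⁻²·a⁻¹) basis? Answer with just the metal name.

copper

copper: temperature factor f = -0.080·(4.6) = -0.3680
  sulphur-dioxide contribution → 0.1807 μm/a
  chloride contribution → 0.2512 μm/a
  total first-year rate 0.432 μm/a
  mass loss = 0.432 μm/a × 8.96 g/cm³ = 3.87 g·m⁻²·a⁻¹
zinc: temperature factor f = -0.071·(4.6) = -0.3266
  sulphur-dioxide contribution → 0.6037 μm/a
  chloride contribution → 0.5372 μm/a
  ⇒ r_corr(zinc) = 1.141 μm/a
  mass loss = 1.141 μm/a × 7.14 g/cm³ = 8.146 g·m⁻²·a⁻¹
Ordering by g·m⁻²·a⁻¹: zinc (8.15) > copper (3.87)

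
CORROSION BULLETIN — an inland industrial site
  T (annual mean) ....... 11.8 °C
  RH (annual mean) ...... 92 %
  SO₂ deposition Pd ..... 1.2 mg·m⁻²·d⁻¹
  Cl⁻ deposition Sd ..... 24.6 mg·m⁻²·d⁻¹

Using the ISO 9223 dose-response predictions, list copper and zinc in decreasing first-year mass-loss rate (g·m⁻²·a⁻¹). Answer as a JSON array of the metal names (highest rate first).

copper: T>10 °C ⇒ hinge -0.080·(11.8−10) = -0.1440
  SO₂ term: 0.0053·1.2^0.26·exp(0.059·92-0.1440) = 1.096
  Sd branch = 0.01025·Sd^0.27·e^(0.036·RH+0.049·T) = 1.191 μm/a
  sum: 1.096 + 1.191 → r_corr = 2.286 μm/a
  mass loss = 2.286 μm/a × 8.96 g/cm³ = 20.48 g·m⁻²·a⁻¹
zinc: temperature factor f = -0.071·(1.8) = -0.1278
  Pd branch = 0.0129·Pd^0.44·e^(0.046·RH+f) = 0.847 μm/a
  Cl⁻ term: 0.0175·24.6^0.57·exp(0.008·92+0.085·11.8) = 0.6182
  r_corr = 0.847 + 0.6182 = 1.465 μm/a
  mass loss = 1.465 μm/a × 7.14 g/cm³ = 10.46 g·m⁻²·a⁻¹
Ordering by g·m⁻²·a⁻¹: copper (20.5) > zinc (10.5)

["copper", "zinc"]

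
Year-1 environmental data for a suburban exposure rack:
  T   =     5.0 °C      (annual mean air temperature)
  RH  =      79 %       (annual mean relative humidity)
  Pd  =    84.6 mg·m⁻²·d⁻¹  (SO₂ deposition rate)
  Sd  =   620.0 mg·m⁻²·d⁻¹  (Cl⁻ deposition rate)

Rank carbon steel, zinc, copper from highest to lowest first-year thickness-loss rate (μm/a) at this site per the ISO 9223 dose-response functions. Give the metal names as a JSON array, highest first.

carbon steel: temperature factor f = +0.150·(-5.0) = -0.7500
  sulphur-dioxide contribution → 40.8 μm/a
  chloride contribution → 90.98 μm/a
  ⇒ r_corr(carbon steel) = 131.8 μm/a
zinc: T≤10 °C ⇒ hinge +0.038·(5.0−10) = -0.1900
  sulphur-dioxide contribution → 2.847 μm/a
  chloride contribution → 1.967 μm/a
  total first-year rate 4.813 μm/a
copper: temperature factor f = +0.126·(-5.0) = -0.6300
  sulphur-dioxide contribution → 0.9463 μm/a
  chloride contribution → 1.277 μm/a
  total first-year rate 2.223 μm/a
Ordering by μm/a: carbon steel (132) > zinc (4.81) > copper (2.22)

["carbon steel", "zinc", "copper"]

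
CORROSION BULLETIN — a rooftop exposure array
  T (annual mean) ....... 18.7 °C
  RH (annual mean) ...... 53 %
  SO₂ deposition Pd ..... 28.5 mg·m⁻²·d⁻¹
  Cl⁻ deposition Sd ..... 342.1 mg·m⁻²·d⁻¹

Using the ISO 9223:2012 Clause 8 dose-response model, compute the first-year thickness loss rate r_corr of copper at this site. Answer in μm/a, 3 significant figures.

r_corr = 0.979 μm/a

copper: f(T) = -0.080·(T−10) [T>10 °C] = -0.6960
  sulphur-dioxide contribution → 0.144 μm/a
  chloride contribution → 0.8347 μm/a
  total first-year rate 0.9787 μm/a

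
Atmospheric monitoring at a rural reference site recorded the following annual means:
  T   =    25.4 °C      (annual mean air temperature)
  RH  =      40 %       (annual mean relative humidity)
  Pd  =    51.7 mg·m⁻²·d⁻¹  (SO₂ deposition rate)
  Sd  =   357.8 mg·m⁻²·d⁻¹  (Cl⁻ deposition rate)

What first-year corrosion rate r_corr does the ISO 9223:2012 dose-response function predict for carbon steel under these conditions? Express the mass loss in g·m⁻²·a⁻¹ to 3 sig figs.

r_corr = 422 g·m⁻²·a⁻¹

carbon steel: T>10 °C ⇒ hinge -0.054·(25.4−10) = -0.8316
  Pd branch = 1.77·Pd^0.52·e^(0.02·RH+f) = 13.34 μm/a
  Sd branch = 0.102·Sd^0.62·e^(0.033·RH+0.04·T) = 40.4 μm/a
  r_corr = 13.34 + 40.4 = 53.74 μm/a
Convert to mass loss: 53.74 μm/a × 7.85 g/cm³ = 421.9 g·m⁻²·a⁻¹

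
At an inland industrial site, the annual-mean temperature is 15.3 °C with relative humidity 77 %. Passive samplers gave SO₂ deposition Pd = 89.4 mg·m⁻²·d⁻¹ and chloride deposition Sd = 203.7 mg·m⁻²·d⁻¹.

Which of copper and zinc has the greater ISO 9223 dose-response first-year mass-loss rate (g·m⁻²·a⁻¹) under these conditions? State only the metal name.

zinc

copper: T>10 °C ⇒ hinge -0.080·(15.3−10) = -0.4240
  Pd branch = 0.0053·Pd^0.26·e^(0.059·RH+f) = 1.048 μm/a
  Sd branch = 0.01025·Sd^0.27·e^(0.036·RH+0.049·T) = 1.457 μm/a
  r_corr = 1.048 + 1.457 = 2.506 μm/a
  mass loss = 2.506 μm/a × 8.96 g/cm³ = 22.45 g·m⁻²·a⁻¹
zinc: temperature factor f = -0.071·(5.3) = -0.3763
  SO₂ term: 0.0129·89.4^0.44·exp(0.046·77-0.3763) = 2.208
  Sd branch = 0.0175·Sd^0.57·e^(0.008·RH+0.085·T) = 2.463 μm/a
  sum: 2.208 + 2.463 → r_corr = 4.671 μm/a
  mass loss = 4.671 μm/a × 7.14 g/cm³ = 33.35 g·m⁻²·a⁻¹
Ordering by g·m⁻²·a⁻¹: zinc (33.4) > copper (22.5)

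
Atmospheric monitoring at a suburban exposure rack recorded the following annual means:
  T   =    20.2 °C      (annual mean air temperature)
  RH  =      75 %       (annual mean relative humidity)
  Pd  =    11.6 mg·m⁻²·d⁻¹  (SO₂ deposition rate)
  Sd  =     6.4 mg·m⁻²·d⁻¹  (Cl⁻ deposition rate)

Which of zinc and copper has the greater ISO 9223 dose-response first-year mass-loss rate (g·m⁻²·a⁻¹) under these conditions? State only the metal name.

copper

zinc: temperature factor f = -0.071·(10.2) = -0.7242
  SO₂ term: 0.0129·11.6^0.44·exp(0.046·75-0.7242) = 0.5791
  Sd branch = 0.0175·Sd^0.57·e^(0.008·RH+0.085·T) = 0.5115 μm/a
  sum: 0.5791 + 0.5115 → r_corr = 1.091 μm/a
  mass loss = 1.091 μm/a × 7.14 g/cm³ = 7.787 g·m⁻²·a⁻¹
copper: T>10 °C ⇒ hinge -0.080·(20.2−10) = -0.8160
  Pd branch = 0.0053·Pd^0.26·e^(0.059·RH+f) = 0.3702 μm/a
  Cl⁻ term: 0.01025·6.4^0.27·exp(0.036·75+0.049·20.2) = 0.6774
  r_corr = 0.3702 + 0.6774 = 1.048 μm/a
  mass loss = 1.048 μm/a × 8.96 g/cm³ = 9.386 g·m⁻²·a⁻¹
Ordering by g·m⁻²·a⁻¹: copper (9.39) > zinc (7.79)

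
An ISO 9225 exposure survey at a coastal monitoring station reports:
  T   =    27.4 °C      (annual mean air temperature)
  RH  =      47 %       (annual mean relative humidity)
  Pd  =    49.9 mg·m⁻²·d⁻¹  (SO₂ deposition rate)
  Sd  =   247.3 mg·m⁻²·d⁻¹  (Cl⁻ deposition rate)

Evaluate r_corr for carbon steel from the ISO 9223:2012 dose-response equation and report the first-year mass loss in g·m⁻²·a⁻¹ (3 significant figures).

r_corr = 450 g·m⁻²·a⁻¹

carbon steel: f(T) = -0.054·(T−10) [T>10 °C] = -0.9396
  Pd branch = 1.77·Pd^0.52·e^(0.02·RH+f) = 13.53 μm/a
  Cl⁻ term: 0.102·247.3^0.62·exp(0.033·47+0.04·27.4) = 43.85
  sum: 13.53 + 43.85 → r_corr = 57.38 μm/a
Convert to mass loss: 57.38 μm/a × 7.85 g/cm³ = 450.4 g·m⁻²·a⁻¹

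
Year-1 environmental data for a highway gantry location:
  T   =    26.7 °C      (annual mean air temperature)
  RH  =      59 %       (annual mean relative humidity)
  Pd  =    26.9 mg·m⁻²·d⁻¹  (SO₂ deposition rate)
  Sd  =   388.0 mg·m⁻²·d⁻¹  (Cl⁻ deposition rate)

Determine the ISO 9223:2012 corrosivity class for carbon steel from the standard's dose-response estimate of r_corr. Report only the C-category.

C5

carbon steel: T>10 °C ⇒ hinge -0.054·(26.7−10) = -0.9018
  sulphur-dioxide contribution → 12.95 μm/a
  chloride contribution → 83.77 μm/a
  total first-year rate 96.72 μm/a
Category bounds: 80…200 μm/a bracket r_corr ⇒ C5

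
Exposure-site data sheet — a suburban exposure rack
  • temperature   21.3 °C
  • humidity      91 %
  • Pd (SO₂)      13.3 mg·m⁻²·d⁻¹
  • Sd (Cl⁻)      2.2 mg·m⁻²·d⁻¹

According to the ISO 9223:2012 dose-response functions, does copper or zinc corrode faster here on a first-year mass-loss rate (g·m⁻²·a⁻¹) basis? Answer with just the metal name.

copper: temperature factor f = -0.080·(11.3) = -0.9040
  Pd branch = 0.0053·Pd^0.26·e^(0.059·RH+f) = 0.9028 μm/a
  Sd branch = 0.01025·Sd^0.27·e^(0.036·RH+0.049·T) = 0.9532 μm/a
  sum: 0.9028 + 0.9532 → r_corr = 1.856 μm/a
  mass loss = 1.856 μm/a × 8.96 g/cm³ = 16.63 g·m⁻²·a⁻¹
zinc: T>10 °C ⇒ hinge -0.071·(21.3−10) = -0.8023
  SO₂ term: 0.0129·13.3^0.44·exp(0.046·91-0.8023) = 1.187
  Cl⁻ term: 0.0175·2.2^0.57·exp(0.008·91+0.085·21.3) = 0.3473
  sum: 1.187 + 0.3473 → r_corr = 1.535 μm/a
  mass loss = 1.535 μm/a × 7.14 g/cm³ = 10.96 g·m⁻²·a⁻¹
Ordering by g·m⁻²·a⁻¹: copper (16.6) > zinc (11)

copper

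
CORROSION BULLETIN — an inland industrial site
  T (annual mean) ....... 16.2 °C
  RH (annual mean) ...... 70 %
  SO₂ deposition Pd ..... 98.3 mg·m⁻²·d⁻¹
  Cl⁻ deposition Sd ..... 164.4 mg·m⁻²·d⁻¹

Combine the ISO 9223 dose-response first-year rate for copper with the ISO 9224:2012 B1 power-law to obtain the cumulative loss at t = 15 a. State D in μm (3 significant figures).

D(15) = 10.8 μm

copper: f(T) = -0.080·(T−10) [T>10 °C] = -0.4960
  Pd branch = 0.0053·Pd^0.26·e^(0.059·RH+f) = 0.6616 μm/a
  Cl⁻ term: 0.01025·164.4^0.27·exp(0.036·70+0.049·16.2) = 1.117
  r_corr = 0.6616 + 1.117 = 1.779 μm/a
ISO 9224: D(t) = r_corr · t^b with b = 0.667 (copper, B1)
  D(15) = 1.779 × 15^0.667 = 1.779 × 6.088 = 10.83 μm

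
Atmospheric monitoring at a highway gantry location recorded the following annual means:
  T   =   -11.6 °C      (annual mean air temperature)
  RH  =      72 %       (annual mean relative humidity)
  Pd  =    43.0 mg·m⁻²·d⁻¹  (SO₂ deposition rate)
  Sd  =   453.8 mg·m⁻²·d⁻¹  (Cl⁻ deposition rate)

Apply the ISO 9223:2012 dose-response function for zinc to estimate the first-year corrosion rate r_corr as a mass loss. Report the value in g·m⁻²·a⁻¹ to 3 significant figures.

zinc: temperature factor f = +0.038·(-21.6) = -0.8208
  sulphur-dioxide contribution → 0.8151 μm/a
  chloride contribution → 0.3797 μm/a
  total first-year rate 1.195 μm/a
Convert to mass loss: 1.195 μm/a × 7.14 g/cm³ = 8.531 g·m⁻²·a⁻¹

r_corr = 8.53 g·m⁻²·a⁻¹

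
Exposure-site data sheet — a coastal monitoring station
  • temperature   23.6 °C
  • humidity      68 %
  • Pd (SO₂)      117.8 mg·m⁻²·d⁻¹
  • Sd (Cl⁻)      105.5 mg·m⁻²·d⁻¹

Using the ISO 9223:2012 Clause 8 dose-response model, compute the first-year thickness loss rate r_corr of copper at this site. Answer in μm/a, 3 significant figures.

copper: temperature factor f = -0.080·(13.6) = -1.0880
  SO₂ term: 0.0053·117.8^0.26·exp(0.059·68-1.0880) = 0.3409
  Cl⁻ term: 0.01025·105.5^0.27·exp(0.036·68+0.049·23.6) = 1.325
  r_corr = 0.3409 + 1.325 = 1.666 μm/a

r_corr = 1.67 μm/a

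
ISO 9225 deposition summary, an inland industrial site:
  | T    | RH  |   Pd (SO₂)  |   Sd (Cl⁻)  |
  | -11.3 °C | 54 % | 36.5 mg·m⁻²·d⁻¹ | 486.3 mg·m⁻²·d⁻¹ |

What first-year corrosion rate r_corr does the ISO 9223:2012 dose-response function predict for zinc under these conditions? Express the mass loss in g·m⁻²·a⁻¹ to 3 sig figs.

zinc: f(T) = +0.038·(T−10) [T≤10 °C] = -0.8094
  SO₂ term: 0.0129·36.5^0.44·exp(0.046·54-0.8094) = 0.3352
  Cl⁻ term: 0.0175·486.3^0.57·exp(0.008·54+0.085·-11.3) = 0.3508
  r_corr = 0.3352 + 0.3508 = 0.686 μm/a
Convert to mass loss: 0.686 μm/a × 7.14 g/cm³ = 4.898 g·m⁻²·a⁻¹

r_corr = 4.90 g·m⁻²·a⁻¹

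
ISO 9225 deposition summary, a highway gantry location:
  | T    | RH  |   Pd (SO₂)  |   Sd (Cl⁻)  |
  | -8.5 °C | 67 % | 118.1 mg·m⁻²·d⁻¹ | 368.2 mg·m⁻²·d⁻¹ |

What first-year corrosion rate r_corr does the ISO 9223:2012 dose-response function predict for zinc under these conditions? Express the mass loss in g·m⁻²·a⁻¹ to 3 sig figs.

r_corr = 11.1 g·m⁻²·a⁻¹

zinc: T≤10 °C ⇒ hinge +0.038·(-8.5−10) = -0.7030
  Pd branch = 0.0129·Pd^0.44·e^(0.046·RH+f) = 1.136 μm/a
  Cl⁻ term: 0.0175·368.2^0.57·exp(0.008·67+0.085·-8.5) = 0.4214
  sum: 1.136 + 0.4214 → r_corr = 1.558 μm/a
Convert to mass loss: 1.558 μm/a × 7.14 g/cm³ = 11.12 g·m⁻²·a⁻¹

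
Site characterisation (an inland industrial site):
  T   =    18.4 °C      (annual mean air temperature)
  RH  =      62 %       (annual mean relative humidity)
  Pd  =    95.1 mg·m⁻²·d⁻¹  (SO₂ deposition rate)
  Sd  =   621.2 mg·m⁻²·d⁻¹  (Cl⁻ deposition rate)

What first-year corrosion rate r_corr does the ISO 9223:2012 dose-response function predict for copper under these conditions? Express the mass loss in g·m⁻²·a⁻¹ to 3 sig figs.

copper: T>10 °C ⇒ hinge -0.080·(18.4−10) = -0.6720
  SO₂ term: 0.0053·95.1^0.26·exp(0.059·62-0.6720) = 0.3431
  Sd branch = 0.01025·Sd^0.27·e^(0.036·RH+0.049·T) = 1.336 μm/a
  r_corr = 0.3431 + 1.336 = 1.679 μm/a
Convert to mass loss: 1.679 μm/a × 8.96 g/cm³ = 15.04 g·m⁻²·a⁻¹

r_corr = 15.0 g·m⁻²·a⁻¹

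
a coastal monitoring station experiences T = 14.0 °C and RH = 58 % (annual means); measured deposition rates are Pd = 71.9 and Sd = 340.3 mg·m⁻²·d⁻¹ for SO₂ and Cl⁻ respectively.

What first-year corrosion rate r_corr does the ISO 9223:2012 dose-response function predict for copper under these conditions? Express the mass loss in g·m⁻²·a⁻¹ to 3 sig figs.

r_corr = 10.3 g·m⁻²·a⁻¹

copper: temperature factor f = -0.080·(4.0) = -0.3200
  sulphur-dioxide contribution → 0.3583 μm/a
  chloride contribution → 0.7926 μm/a
  total first-year rate 1.151 μm/a
Convert to mass loss: 1.151 μm/a × 8.96 g/cm³ = 10.31 g·m⁻²·a⁻¹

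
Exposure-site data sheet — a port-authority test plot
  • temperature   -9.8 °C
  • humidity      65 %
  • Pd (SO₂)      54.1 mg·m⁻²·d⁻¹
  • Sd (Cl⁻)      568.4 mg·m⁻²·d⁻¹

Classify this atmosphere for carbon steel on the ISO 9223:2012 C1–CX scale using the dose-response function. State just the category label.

carbon steel: f(T) = +0.150·(T−10) [T≤10 °C] = -2.9700
  Pd branch = 1.77·Pd^0.52·e^(0.02·RH+f) = 2.654 μm/a
  Cl⁻ term: 0.102·568.4^0.62·exp(0.033·65+0.04·-9.8) = 30.05
  sum: 2.654 + 30.05 → r_corr = 32.7 μm/a
ISO 9223 Table 2 (carbon steel): 25 < 32.7 ≤ 50 μm/a ⇒ C3

C3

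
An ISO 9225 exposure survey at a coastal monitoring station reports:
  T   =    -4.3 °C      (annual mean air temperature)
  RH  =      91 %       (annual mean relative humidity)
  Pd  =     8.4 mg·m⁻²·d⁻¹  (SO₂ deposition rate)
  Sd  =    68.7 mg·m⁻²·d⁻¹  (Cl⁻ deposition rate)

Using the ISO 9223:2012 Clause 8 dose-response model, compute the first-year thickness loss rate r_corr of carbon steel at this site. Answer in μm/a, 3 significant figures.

r_corr = 27.7 μm/a

carbon steel: f(T) = +0.150·(T−10) [T≤10 °C] = -2.1450
  Pd branch = 1.77·Pd^0.52·e^(0.02·RH+f) = 3.868 μm/a
  Cl⁻ term: 0.102·68.7^0.62·exp(0.033·91+0.04·-4.3) = 23.82
  r_corr = 3.868 + 23.82 = 27.69 μm/a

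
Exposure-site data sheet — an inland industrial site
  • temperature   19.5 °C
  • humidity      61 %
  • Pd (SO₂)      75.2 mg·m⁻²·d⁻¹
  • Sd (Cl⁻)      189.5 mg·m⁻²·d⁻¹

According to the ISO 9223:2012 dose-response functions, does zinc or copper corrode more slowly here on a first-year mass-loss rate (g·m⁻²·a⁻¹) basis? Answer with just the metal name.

zinc: T>10 °C ⇒ hinge -0.071·(19.5−10) = -0.6745
  sulphur-dioxide contribution → 0.7275 μm/a
  chloride contribution → 2.972 μm/a
  ⇒ r_corr(zinc) = 3.7 μm/a
  mass loss = 3.7 μm/a × 7.14 g/cm³ = 26.41 g·m⁻²·a⁻¹
copper: T>10 °C ⇒ hinge -0.080·(19.5−10) = -0.7600
  sulphur-dioxide contribution → 0.2786 μm/a
  chloride contribution → 0.9871 μm/a
  ⇒ r_corr(copper) = 1.266 μm/a
  mass loss = 1.266 μm/a × 8.96 g/cm³ = 11.34 g·m⁻²·a⁻¹
Ordering by g·m⁻²·a⁻¹: zinc (26.4) > copper (11.3)

copper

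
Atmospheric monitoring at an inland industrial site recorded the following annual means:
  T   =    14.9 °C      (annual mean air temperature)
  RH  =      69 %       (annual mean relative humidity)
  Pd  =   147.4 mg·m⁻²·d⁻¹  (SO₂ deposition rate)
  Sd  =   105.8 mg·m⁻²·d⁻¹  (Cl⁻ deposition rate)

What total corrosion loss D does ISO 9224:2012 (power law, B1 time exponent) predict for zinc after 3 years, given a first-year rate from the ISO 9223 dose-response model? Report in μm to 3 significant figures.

zinc: T>10 °C ⇒ hinge -0.071·(14.9−10) = -0.3479
  Pd branch = 0.0129·Pd^0.44·e^(0.046·RH+f) = 1.959 μm/a
  Sd branch = 0.0175·Sd^0.57·e^(0.008·RH+0.085·T) = 1.537 μm/a
  r_corr = 1.959 + 1.537 = 3.497 μm/a
Long-term exponent b (ISO 9224 Table 2, B1) = 0.813
  D(3) = 3.497 × 3^0.813 = 3.497 × 2.443 = 8.542 μm

D(3) = 8.54 μm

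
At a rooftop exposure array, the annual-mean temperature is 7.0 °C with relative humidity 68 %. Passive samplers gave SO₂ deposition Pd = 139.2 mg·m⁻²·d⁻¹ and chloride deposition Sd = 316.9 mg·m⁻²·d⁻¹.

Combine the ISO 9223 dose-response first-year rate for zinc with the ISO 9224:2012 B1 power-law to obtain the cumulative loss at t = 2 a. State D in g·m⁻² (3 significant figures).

zinc: f(T) = +0.038·(T−10) [T≤10 °C] = -0.1140
  Pd branch = 0.0129·Pd^0.44·e^(0.046·RH+f) = 2.305 μm/a
  Sd branch = 0.0175·Sd^0.57·e^(0.008·RH+0.085·T) = 1.456 μm/a
  r_corr = 2.305 + 1.456 = 3.762 μm/a
Long-term exponent b (ISO 9224 Table 2, B1) = 0.813
  D(2) = 3.762 × 2^0.813 = 3.762 × 1.757 = 6.609 μm
  Mass loss = 6.609 μm × 7.14 g/cm³ = 47.19 g·m⁻²

D(2) = 47.2 g·m⁻²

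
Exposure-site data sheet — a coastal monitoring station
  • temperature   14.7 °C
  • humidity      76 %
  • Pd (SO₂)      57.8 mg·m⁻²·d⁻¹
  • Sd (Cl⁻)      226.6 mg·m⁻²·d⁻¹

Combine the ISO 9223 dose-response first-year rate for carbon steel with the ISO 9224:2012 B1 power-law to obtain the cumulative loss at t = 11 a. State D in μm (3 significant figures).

D(11) = 410 μm

carbon steel: f(T) = -0.054·(T−10) [T>10 °C] = -0.2538
  sulphur-dioxide contribution → 51.77 μm/a
  chloride contribution → 65.08 μm/a
  ⇒ r_corr(carbon steel) = 116.8 μm/a
Power-law: D(11) = r_corr · 11^0.523
  D(11) = 116.8 × 11^0.523 = 116.8 × 3.505 = 409.5 μm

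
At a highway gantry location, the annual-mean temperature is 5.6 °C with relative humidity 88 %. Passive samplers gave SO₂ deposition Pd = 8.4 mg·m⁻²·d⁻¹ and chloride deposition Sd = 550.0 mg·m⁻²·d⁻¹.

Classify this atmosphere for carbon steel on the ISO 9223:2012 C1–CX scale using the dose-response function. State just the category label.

carbon steel: temperature factor f = +0.150·(-4.4) = -0.6600
  Pd branch = 1.77·Pd^0.52·e^(0.02·RH+f) = 16.08 μm/a
  Cl⁻ term: 0.102·550.0^0.62·exp(0.033·88+0.04·5.6) = 116.4
  sum: 16.08 + 116.4 → r_corr = 132.5 μm/a
Category bounds: 80…200 μm/a bracket r_corr ⇒ C5

C5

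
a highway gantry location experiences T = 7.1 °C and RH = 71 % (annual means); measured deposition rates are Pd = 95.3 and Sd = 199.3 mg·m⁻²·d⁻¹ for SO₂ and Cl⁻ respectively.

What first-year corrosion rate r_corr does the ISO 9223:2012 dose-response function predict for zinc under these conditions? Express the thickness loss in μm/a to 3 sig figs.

zinc: T≤10 °C ⇒ hinge +0.038·(7.1−10) = -0.1102
  SO₂ term: 0.0129·95.3^0.44·exp(0.046·71-0.1102) = 2.249
  Sd branch = 0.0175·Sd^0.57·e^(0.008·RH+0.085·T) = 1.155 μm/a
  sum: 2.249 + 1.155 → r_corr = 3.404 μm/a

r_corr = 3.40 μm/a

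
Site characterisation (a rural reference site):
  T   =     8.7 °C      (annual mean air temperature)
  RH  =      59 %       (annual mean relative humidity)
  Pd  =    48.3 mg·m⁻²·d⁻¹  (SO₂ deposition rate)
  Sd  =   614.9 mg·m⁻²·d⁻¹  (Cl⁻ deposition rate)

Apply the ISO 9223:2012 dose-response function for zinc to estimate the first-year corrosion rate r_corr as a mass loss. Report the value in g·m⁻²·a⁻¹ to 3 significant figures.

zinc: f(T) = +0.038·(T−10) [T≤10 °C] = -0.0494
  sulphur-dioxide contribution → 1.02 μm/a
  chloride contribution → 2.285 μm/a
  total first-year rate 3.305 μm/a
Convert to mass loss: 3.305 μm/a × 7.14 g/cm³ = 23.6 g·m⁻²·a⁻¹

r_corr = 23.6 g·m⁻²·a⁻¹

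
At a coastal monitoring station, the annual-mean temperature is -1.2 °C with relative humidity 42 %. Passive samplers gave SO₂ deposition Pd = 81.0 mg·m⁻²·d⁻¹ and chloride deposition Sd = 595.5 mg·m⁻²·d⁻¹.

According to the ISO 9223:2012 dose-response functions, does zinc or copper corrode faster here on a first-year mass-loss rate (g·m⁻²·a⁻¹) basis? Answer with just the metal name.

zinc: f(T) = +0.038·(T−10) [T≤10 °C] = -0.4256
  Pd branch = 0.0129·Pd^0.44·e^(0.046·RH+f) = 0.4023 μm/a
  Cl⁻ term: 0.0175·595.5^0.57·exp(0.008·42+0.085·-1.2) = 0.844
  sum: 0.4023 + 0.844 → r_corr = 1.246 μm/a
  mass loss = 1.246 μm/a × 7.14 g/cm³ = 8.899 g·m⁻²·a⁻¹
copper: temperature factor f = +0.126·(-11.2) = -1.4112
  Pd branch = 0.0053·Pd^0.26·e^(0.059·RH+f) = 0.04828 μm/a
  Sd branch = 0.01025·Sd^0.27·e^(0.036·RH+0.049·T) = 0.2461 μm/a
  r_corr = 0.04828 + 0.2461 = 0.2944 μm/a
  mass loss = 0.2944 μm/a × 8.96 g/cm³ = 2.637 g·m⁻²·a⁻¹
Ordering by g·m⁻²·a⁻¹: zinc (8.9) > copper (2.64)

zinc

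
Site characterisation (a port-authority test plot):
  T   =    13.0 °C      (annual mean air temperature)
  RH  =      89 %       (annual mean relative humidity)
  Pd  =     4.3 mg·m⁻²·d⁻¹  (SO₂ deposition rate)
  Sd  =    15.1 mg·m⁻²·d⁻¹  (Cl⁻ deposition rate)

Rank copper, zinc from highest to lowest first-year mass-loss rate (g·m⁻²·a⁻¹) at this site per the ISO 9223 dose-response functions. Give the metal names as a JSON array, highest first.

["copper", "zinc"]

copper: temperature factor f = -0.080·(3.0) = -0.2400
  Pd branch = 0.0053·Pd^0.26·e^(0.059·RH+f) = 1.162 μm/a
  Cl⁻ term: 0.01025·15.1^0.27·exp(0.036·89+0.049·13.0) = 0.9935
  sum: 1.162 + 0.9935 → r_corr = 2.156 μm/a
  mass loss = 2.156 μm/a × 8.96 g/cm³ = 19.31 g·m⁻²·a⁻¹
zinc: temperature factor f = -0.071·(3.0) = -0.2130
  Pd branch = 0.0129·Pd^0.44·e^(0.046·RH+f) = 1.188 μm/a
  Cl⁻ term: 0.0175·15.1^0.57·exp(0.008·89+0.085·13.0) = 0.506
  sum: 1.188 + 0.506 → r_corr = 1.694 μm/a
  mass loss = 1.694 μm/a × 7.14 g/cm³ = 12.1 g·m⁻²·a⁻¹
Ordering by g·m⁻²·a⁻¹: copper (19.3) > zinc (12.1)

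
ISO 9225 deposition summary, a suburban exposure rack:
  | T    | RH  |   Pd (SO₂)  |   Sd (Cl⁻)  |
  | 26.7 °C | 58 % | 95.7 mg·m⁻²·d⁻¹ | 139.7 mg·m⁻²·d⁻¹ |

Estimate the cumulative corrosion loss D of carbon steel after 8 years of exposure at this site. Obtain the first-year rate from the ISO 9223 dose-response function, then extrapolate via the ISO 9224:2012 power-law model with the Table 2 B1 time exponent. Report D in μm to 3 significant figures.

D(8) = 201 μm

carbon steel: f(T) = -0.054·(T−10) [T>10 °C] = -0.9018
  sulphur-dioxide contribution → 24.56 μm/a
  chloride contribution → 43.02 μm/a
  total first-year rate 67.58 μm/a
ISO 9224: D(t) = r_corr · t^b with b = 0.523 (carbon steel, B1)
  D(8) = 67.58 × 8^0.523 = 67.58 × 2.967 = 200.5 μm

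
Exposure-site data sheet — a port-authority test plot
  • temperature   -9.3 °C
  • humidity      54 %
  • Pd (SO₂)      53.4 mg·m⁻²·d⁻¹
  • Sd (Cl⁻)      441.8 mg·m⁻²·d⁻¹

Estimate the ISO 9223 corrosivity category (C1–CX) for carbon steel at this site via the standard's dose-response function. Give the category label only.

carbon steel: f(T) = +0.150·(T−10) [T≤10 °C] = -2.8950
  Pd branch = 1.77·Pd^0.52·e^(0.02·RH+f) = 2.281 μm/a
  Cl⁻ term: 0.102·441.8^0.62·exp(0.033·54+0.04·-9.3) = 18.24
  r_corr = 2.281 + 18.24 = 20.52 μm/a
Category bounds: 1.3…25 μm/a bracket r_corr ⇒ C2

C2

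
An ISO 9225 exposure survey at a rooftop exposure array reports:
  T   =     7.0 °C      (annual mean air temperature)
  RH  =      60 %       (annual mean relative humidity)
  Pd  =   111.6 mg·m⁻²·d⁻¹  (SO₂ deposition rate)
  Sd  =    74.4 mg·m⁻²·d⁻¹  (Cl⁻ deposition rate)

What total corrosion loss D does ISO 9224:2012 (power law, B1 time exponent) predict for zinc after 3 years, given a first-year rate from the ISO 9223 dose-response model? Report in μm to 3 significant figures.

D(3) = 5.00 μm

zinc: f(T) = +0.038·(T−10) [T≤10 °C] = -0.1140
  SO₂ term: 0.0129·111.6^0.44·exp(0.046·60-0.1140) = 1.448
  Sd branch = 0.0175·Sd^0.57·e^(0.008·RH+0.085·T) = 0.598 μm/a
  r_corr = 1.448 + 0.598 = 2.046 μm/a
ISO 9224: D(t) = r_corr · t^b with b = 0.813 (zinc, B1)
  D(3) = 2.046 × 3^0.813 = 2.046 × 2.443 = 4.998 μm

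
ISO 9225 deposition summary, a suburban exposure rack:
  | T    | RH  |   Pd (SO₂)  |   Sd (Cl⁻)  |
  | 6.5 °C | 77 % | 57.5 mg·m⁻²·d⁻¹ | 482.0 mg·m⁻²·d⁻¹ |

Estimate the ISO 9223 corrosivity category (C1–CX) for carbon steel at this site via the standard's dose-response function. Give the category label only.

C5

carbon steel: T≤10 °C ⇒ hinge +0.150·(6.5−10) = -0.5250
  sulphur-dioxide contribution → 40.16 μm/a
  chloride contribution → 77.37 μm/a
  ⇒ r_corr(carbon steel) = 117.5 μm/a
Category bounds: 80…200 μm/a bracket r_corr ⇒ C5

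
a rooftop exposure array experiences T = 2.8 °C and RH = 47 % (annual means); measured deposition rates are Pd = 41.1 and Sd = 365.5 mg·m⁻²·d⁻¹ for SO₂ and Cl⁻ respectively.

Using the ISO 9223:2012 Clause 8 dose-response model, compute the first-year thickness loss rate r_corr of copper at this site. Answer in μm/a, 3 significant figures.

r_corr = 0.404 μm/a

copper: T≤10 °C ⇒ hinge +0.126·(2.8−10) = -0.9072
  SO₂ term: 0.0053·41.1^0.26·exp(0.059·47-0.9072) = 0.08999
  Sd branch = 0.01025·Sd^0.27·e^(0.036·RH+0.049·T) = 0.3141 μm/a
  r_corr = 0.08999 + 0.3141 = 0.4041 μm/a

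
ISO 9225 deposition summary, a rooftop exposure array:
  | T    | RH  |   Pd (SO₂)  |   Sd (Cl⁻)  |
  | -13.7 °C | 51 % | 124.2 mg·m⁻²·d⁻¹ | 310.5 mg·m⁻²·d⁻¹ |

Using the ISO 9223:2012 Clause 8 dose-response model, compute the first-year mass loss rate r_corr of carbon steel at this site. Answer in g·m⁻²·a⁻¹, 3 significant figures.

carbon steel: temperature factor f = +0.150·(-23.7) = -3.5550
  SO₂ term: 1.77·124.2^0.52·exp(0.02·51-3.5550) = 1.722
  Cl⁻ term: 0.102·310.5^0.62·exp(0.033·51+0.04·-13.7) = 11.13
  sum: 1.722 + 11.13 → r_corr = 12.85 μm/a
Convert to mass loss: 12.85 μm/a × 7.85 g/cm³ = 100.9 g·m⁻²·a⁻¹

r_corr = 101 g·m⁻²·a⁻¹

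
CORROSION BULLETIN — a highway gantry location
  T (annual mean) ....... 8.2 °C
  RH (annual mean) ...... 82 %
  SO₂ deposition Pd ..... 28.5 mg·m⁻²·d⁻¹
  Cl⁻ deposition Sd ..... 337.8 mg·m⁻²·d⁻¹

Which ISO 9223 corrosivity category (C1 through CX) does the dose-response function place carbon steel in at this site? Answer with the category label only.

carbon steel: f(T) = +0.150·(T−10) [T≤10 °C] = -0.2700
  sulphur-dioxide contribution → 39.76 μm/a
  chloride contribution → 78.35 μm/a
  ⇒ r_corr(carbon steel) = 118.1 μm/a
ISO 9223 Table 2 (carbon steel): 80 < 118 ≤ 200 μm/a ⇒ C5

C5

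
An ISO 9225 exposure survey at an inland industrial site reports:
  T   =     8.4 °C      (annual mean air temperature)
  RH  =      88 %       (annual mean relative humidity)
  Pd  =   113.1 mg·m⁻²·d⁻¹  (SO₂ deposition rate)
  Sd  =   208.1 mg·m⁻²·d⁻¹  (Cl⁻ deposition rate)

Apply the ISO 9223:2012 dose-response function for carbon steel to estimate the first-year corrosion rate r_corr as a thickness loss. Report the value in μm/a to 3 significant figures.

r_corr = 166 μm/a

carbon steel: temperature factor f = +0.150·(-1.6) = -0.2400
  sulphur-dioxide contribution → 94.6 μm/a
  chloride contribution → 71.29 μm/a
  total first-year rate 165.9 μm/a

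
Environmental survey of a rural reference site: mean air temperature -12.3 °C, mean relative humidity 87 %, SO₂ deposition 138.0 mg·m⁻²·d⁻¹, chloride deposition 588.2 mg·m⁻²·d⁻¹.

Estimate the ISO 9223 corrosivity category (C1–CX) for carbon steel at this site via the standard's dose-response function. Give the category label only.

C4

carbon steel: T≤10 °C ⇒ hinge +0.150·(-12.3−10) = -3.3450
  sulphur-dioxide contribution → 4.61 μm/a
  chloride contribution → 57.4 μm/a
  total first-year rate 62.01 μm/a
62 μm/a falls in (50, 80] for carbon steel → category C4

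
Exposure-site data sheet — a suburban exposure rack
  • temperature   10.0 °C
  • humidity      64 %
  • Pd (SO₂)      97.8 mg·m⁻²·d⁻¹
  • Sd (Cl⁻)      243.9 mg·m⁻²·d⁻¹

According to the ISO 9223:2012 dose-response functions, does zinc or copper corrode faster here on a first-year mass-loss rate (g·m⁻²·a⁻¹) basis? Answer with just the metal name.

zinc

zinc: T≤10 °C ⇒ hinge +0.038·(10.0−10) = +0.0000
  Pd branch = 0.0129·Pd^0.44·e^(0.046·RH+f) = 1.84 μm/a
  Sd branch = 0.0175·Sd^0.57·e^(0.008·RH+0.085·T) = 1.568 μm/a
  sum: 1.84 + 1.568 → r_corr = 3.408 μm/a
  mass loss = 3.408 μm/a × 7.14 g/cm³ = 24.33 g·m⁻²·a⁻¹
copper: f(T) = +0.126·(T−10) [T≤10 °C] = +0.0000
  SO₂ term: 0.0053·97.8^0.26·exp(0.059·64+0.0000) = 0.7615
  Cl⁻ term: 0.01025·243.9^0.27·exp(0.036·64+0.049·10.0) = 0.7391
  sum: 0.7615 + 0.7391 → r_corr = 1.501 μm/a
  mass loss = 1.501 μm/a × 8.96 g/cm³ = 13.45 g·m⁻²·a⁻¹
Ordering by g·m⁻²·a⁻¹: zinc (24.3) > copper (13.4)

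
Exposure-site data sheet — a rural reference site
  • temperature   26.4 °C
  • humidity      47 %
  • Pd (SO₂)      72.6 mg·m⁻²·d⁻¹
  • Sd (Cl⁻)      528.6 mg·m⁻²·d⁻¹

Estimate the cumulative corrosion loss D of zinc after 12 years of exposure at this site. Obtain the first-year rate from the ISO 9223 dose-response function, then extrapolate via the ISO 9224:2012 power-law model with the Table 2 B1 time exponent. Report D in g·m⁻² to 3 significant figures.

zinc: T>10 °C ⇒ hinge -0.071·(26.4−10) = -1.1644
  Pd branch = 0.0129·Pd^0.44·e^(0.046·RH+f) = 0.2305 μm/a
  Sd branch = 0.0175·Sd^0.57·e^(0.008·RH+0.085·T) = 8.572 μm/a
  sum: 0.2305 + 8.572 → r_corr = 8.802 μm/a
Long-term exponent b (ISO 9224 Table 2, B1) = 0.813
  D(12) = 8.802 × 12^0.813 = 8.802 × 7.54 = 66.37 μm
  Mass loss = 66.37 μm × 7.14 g/cm³ = 473.9 g·m⁻²

D(12) = 474 g·m⁻²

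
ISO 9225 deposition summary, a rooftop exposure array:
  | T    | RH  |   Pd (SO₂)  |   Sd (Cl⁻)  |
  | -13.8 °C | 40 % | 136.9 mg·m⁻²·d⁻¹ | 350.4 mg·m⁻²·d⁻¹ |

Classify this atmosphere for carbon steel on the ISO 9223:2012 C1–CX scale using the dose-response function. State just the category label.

C2

carbon steel: f(T) = +0.150·(T−10) [T≤10 °C] = -3.5700
  Pd branch = 1.77·Pd^0.52·e^(0.02·RH+f) = 1.432 μm/a
  Cl⁻ term: 0.102·350.4^0.62·exp(0.033·40+0.04·-13.8) = 8.313
  r_corr = 1.432 + 8.313 = 9.745 μm/a
ISO 9223 Table 2 (carbon steel): 1.3 < 9.75 ≤ 25 μm/a ⇒ C2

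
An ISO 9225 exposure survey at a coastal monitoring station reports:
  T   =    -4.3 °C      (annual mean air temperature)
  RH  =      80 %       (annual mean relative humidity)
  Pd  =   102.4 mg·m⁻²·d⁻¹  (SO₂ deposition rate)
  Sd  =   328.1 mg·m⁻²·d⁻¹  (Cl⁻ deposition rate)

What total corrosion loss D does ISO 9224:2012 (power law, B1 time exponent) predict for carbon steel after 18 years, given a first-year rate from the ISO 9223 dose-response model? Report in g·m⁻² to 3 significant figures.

D(18) = 1.96e+03 g·m⁻²

carbon steel: T≤10 °C ⇒ hinge +0.150·(-4.3−10) = -2.1450
  SO₂ term: 1.77·102.4^0.52·exp(0.02·80-2.1450) = 11.39
  Sd branch = 0.102·Sd^0.62·e^(0.033·RH+0.04·T) = 43.69 μm/a
  r_corr = 11.39 + 43.69 = 55.08 μm/a
Long-term exponent b (ISO 9224 Table 2, B1) = 0.523
  D(18) = 55.08 × 18^0.523 = 55.08 × 4.534 = 249.8 μm
  Mass loss = 249.8 μm × 7.85 g/cm³ = 1961 g·m⁻²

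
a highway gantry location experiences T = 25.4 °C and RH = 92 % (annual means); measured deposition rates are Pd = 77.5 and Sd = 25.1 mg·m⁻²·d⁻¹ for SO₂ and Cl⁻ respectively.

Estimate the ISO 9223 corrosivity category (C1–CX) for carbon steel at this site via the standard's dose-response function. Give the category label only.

carbon steel: temperature factor f = -0.054·(15.4) = -0.8316
  sulphur-dioxide contribution → 46.6 μm/a
  chloride contribution → 43.27 μm/a
  total first-year rate 89.86 μm/a
Category bounds: 80…200 μm/a bracket r_corr ⇒ C5

C5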